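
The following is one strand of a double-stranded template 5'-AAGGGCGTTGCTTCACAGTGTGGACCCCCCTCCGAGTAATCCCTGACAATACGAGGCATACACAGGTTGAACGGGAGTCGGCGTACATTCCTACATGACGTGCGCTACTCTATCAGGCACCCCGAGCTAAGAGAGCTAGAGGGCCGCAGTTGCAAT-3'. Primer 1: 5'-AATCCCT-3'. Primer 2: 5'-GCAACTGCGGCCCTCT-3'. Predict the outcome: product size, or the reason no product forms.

Yes — a 116 bp product.

Primer 1 (AATCCCT) matches the top strand at positions 38–44; it acts as a forward primer.
Primer 2's reverse complement is AGAGGGCCGCAGTTGC, matching the top strand at positions 138–153; it acts as a reverse primer.
The 3' ends face each other across positions 38–153, giving a 116 bp product.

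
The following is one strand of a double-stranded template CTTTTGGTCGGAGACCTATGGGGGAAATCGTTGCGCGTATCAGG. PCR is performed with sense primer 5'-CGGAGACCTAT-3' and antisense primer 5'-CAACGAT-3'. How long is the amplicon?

Scanning the template, CGGAGACCTAT occurs at positions 9–19; this primer anneals to the bottom strand there with its 3' end pointing downstream.
Reverse complement of the reverse primer: ATCGTTG. This occurs on the top strand at positions 27–33.
The product runs from position 9 to position 33, so its length is 33 − 9 + 1 = 25 bp.

25 bp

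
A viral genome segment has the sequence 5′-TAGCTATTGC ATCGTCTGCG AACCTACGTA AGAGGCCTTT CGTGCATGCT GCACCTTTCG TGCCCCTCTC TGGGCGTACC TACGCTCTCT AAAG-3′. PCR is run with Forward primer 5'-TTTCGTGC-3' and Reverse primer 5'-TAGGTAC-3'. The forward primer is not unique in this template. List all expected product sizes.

The forward primer TTTCGTGC matches the top strand at positions 38–45, 56–63.
The reverse primer's reverse complement is GTACCTA, matching at positions 76–82.
Each forward site pairs with the reverse site to give a product ending at position 82: sizes 45, 27 bp.

45 bp, 27 bp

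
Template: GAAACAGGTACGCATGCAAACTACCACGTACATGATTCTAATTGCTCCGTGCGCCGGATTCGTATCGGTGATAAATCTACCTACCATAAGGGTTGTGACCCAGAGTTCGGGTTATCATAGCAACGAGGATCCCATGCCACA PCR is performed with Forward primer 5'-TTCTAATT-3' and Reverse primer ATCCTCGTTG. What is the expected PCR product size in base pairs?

Forward primer TTCTAATT is found on the top strand at positions 36–43.
The reverse primer's reverse complement is CAACGAGGAT, which matches the template at positions 121–130.
The product runs from position 36 to position 130, so its length is 130 − 36 + 1 = 95 bp.

95 bp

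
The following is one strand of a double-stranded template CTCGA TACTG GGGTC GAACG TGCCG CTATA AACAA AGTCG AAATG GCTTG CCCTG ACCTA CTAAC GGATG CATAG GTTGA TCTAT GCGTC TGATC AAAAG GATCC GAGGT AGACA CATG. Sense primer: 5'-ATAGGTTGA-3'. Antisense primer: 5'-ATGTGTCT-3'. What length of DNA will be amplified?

47 bp

Scanning the template, ATAGGTTGA occurs at positions 72–80; this primer anneals to the bottom strand there with its 3' end pointing downstream.
The reverse primer's reverse complement is AGACACAT, which matches the template at positions 111–118.
Amplicon spans positions 72–118: 47 bp.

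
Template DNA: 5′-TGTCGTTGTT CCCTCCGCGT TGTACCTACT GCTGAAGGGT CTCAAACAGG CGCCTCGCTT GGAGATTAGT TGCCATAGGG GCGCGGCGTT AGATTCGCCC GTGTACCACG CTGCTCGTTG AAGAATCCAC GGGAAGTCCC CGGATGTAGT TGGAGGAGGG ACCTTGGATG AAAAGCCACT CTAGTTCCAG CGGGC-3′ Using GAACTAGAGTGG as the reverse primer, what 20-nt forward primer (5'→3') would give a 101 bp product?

5'-CGTTAGATTCGCCCGTGTAC-3'

The reverse primer's reverse complement CCACTCTAGTTC matches the template at positions 176–187, so the product ends at position 187.
A 101 bp product then starts at position 187 − 101 + 1 = 87.
The forward primer is identical to the top strand there: CGTTAGATTCGCCCGTGTAC.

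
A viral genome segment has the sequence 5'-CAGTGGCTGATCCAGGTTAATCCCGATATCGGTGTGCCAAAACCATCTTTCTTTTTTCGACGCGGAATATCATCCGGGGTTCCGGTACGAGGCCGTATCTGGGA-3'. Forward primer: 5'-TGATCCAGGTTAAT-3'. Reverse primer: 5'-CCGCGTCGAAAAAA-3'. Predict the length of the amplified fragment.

58 bp

Forward primer TGATCCAGGTTAAT is found on the top strand at positions 8–21.
Reverse complement of the reverse primer: TTTTTTCGACGCGG. This occurs on the top strand at positions 52–65.
The product runs from position 8 to position 65, so its length is 65 − 8 + 1 = 58 bp.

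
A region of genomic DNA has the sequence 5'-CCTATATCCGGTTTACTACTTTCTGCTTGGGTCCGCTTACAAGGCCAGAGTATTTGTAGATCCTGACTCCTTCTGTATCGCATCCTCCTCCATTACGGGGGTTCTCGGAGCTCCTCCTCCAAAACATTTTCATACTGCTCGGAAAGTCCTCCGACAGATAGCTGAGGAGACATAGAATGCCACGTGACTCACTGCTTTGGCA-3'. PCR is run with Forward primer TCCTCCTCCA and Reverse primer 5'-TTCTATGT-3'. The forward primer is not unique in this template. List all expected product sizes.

The forward primer TCCTCCTCCA matches the top strand at positions 83–92, 112–121.
The reverse primer's reverse complement is ACATAGAA, matching at positions 170–177.
Each forward site pairs with the reverse site to give a product ending at position 177: sizes 95, 66 bp.

95 bp, 66 bp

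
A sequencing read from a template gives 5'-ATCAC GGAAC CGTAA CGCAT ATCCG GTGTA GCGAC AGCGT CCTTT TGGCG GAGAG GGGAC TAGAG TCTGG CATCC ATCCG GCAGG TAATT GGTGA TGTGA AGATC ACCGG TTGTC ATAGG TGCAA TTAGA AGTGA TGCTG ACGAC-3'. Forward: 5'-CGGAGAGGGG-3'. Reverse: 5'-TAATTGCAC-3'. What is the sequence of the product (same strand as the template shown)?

5'-CGGAGAGGGGACTAGAGTCTGGCATCCATCCGGCAGGTAATTGGTGATGTGAAGATCACCGGTTGTCATAGGTGCAATTA-3'

Forward primer CGGAGAGGGG is found on the top strand at positions 49–58.
Taking the reverse complement of TAATTGCAC gives GTGCAATTA, found at positions 120–128 on the template; the primer anneals here to the top strand with its 3' end pointing upstream.
The product is the template from position 49 through 128 (80 bp).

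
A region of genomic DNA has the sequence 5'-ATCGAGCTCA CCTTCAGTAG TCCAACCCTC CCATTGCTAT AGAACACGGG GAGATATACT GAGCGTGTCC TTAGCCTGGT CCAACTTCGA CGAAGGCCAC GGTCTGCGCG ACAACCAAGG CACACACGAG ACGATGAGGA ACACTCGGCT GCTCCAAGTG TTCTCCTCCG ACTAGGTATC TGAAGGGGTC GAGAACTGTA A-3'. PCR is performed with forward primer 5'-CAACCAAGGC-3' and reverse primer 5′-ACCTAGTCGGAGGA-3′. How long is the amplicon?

Scanning the template, CAACCAAGGC occurs at positions 112–121; this primer anneals to the bottom strand there with its 3' end pointing downstream.
Reverse complement of the reverse primer: TCCTCCGACTAGGT. This occurs on the top strand at positions 164–177.
The product runs from position 112 to position 177, so its length is 177 − 112 + 1 = 66 bp.

66 bp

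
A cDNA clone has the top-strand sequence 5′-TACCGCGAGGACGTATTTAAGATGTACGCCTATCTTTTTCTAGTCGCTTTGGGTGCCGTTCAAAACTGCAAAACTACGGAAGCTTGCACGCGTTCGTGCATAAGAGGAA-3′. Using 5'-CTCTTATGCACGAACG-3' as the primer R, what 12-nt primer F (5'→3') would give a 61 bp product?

5'-GCTTTGGGTGCC-3'

The reverse primer's reverse complement CGTTCGTGCATAAGAG matches the template at positions 91–106, so the product ends at position 106.
A 61 bp product then starts at position 106 − 61 + 1 = 46.
The forward primer is identical to the top strand there: GCTTTGGGTGCC.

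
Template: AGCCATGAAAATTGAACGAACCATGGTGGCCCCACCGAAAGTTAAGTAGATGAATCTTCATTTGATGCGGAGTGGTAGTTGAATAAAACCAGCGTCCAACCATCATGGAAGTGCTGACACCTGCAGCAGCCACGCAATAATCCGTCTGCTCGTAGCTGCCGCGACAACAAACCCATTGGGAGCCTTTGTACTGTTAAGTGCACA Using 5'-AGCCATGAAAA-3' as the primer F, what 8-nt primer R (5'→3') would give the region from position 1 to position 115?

The product's 3' end on the top strand is position 115.
The reverse primer anneals to the top strand over positions 108–115, i.e. to GAAGTGCT.
Its sequence written 5'→3' is the reverse complement: AGCACTTC.

5'-AGCACTTC-3'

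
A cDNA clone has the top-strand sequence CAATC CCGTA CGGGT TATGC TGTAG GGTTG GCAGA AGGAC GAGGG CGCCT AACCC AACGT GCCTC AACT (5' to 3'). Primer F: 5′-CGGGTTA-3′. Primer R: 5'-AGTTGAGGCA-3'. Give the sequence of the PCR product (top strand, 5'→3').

The forward primer matches the template at positions 11–17.
The reverse primer's reverse complement is TGCCTCAACT, which matches the template at positions 60–69.
The product is the template from position 11 through 69 (59 bp).

5'-CGGGTTATGCTGTAGGGTTGGCAGAAGGACGAGGGCGCCTAACCCAACGTGCCTCAACT-3'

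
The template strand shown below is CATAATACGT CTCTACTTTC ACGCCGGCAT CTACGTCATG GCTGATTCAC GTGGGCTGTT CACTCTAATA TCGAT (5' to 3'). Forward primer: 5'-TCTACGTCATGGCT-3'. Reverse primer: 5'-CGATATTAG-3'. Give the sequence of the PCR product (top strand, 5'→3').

Scanning the template, TCTACGTCATGGCT occurs at positions 30–43; this primer anneals to the bottom strand there with its 3' end pointing downstream.
Reverse complement of the reverse primer: CTAATATCG. This occurs on the top strand at positions 65–73.
The product is the template from position 30 through 73 (44 bp).

5'-TCTACGTCATGGCTGATTCACGTGGGCTGTTCACTCTAATATCG-3'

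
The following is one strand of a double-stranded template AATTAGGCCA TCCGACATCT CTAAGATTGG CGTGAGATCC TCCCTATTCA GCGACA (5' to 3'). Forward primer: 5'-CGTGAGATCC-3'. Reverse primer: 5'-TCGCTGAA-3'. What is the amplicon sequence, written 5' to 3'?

5'-CGTGAGATCCTCCCTATTCAGCGA-3'

Forward primer CGTGAGATCC is found on the top strand at positions 31–40.
The reverse primer's reverse complement is TTCAGCGA, which matches the template at positions 47–54.
The product is the template from position 31 through 54 (24 bp).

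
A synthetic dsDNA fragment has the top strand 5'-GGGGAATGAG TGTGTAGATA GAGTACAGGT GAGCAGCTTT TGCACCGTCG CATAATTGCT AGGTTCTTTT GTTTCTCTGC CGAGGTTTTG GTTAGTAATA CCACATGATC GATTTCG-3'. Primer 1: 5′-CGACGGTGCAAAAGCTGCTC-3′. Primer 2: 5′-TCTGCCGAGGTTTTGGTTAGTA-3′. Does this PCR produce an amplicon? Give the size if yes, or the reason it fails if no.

Primer 1 (CGACGGTGCAAAAGCTGCTC) has reverse complement GAGCAGCTTTTGCACCGTCG, which matches the top strand at positions 31–50; primer 1 anneals to the top strand there with its 3' end pointing upstream toward position 31.
Primer 2 (TCTGCCGAGGTTTTGGTTAGTA) matches the top strand directly at positions 76–97; it anneals to the bottom strand with its 3' end pointing downstream toward position 97.
The 3' ends diverge (primer 1 extends toward position 1, primer 2 toward position 117), so the primers never converge on a shared product.

No product — the primers' 3' ends point away from each other.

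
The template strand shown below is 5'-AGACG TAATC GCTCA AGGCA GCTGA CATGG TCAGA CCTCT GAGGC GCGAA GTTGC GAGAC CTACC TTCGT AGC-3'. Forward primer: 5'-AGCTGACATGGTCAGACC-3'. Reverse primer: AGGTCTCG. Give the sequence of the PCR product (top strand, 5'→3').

The forward primer matches the template at positions 20–37.
The reverse primer's reverse complement is CGAGACCT, which matches the template at positions 55–62.
The product is the template from position 20 through 62 (43 bp).

5'-AGCTGACATGGTCAGACCTCTGAGGCGCGAAGTTGCGAGACCT-3'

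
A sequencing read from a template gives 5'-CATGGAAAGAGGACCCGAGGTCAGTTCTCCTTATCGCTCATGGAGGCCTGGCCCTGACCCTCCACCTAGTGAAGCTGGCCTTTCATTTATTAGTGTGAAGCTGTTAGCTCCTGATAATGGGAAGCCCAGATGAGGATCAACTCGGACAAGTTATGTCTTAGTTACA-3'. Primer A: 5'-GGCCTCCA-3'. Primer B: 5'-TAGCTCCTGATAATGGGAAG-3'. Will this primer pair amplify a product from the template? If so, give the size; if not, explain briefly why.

Primer A (GGCCTCCA) has reverse complement TGGAGGCC, which matches the top strand at positions 41–48; primer A anneals to the top strand there with its 3' end pointing upstream toward position 41.
Primer B (TAGCTCCTGATAATGGGAAG) matches the top strand directly at positions 105–124; it anneals to the bottom strand with its 3' end pointing downstream toward position 124.
The 3' ends diverge (primer A extends toward position 1, primer B toward position 166), so the primers never converge on a shared product.

No product — the primers' 3' ends point away from each other.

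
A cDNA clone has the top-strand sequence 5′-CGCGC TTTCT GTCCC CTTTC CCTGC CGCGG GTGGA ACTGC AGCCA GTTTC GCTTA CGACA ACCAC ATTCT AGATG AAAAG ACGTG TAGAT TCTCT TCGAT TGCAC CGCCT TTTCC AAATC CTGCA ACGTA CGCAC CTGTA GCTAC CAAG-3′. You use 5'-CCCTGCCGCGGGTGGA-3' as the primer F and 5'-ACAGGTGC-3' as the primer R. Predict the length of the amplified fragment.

120 bp

Scanning the template, CCCTGCCGCGGGTGGA occurs at positions 20–35; this primer anneals to the bottom strand there with its 3' end pointing downstream.
The reverse primer's reverse complement is GCACCTGT, which matches the template at positions 132–139.
Amplicon spans positions 20–139: 120 bp.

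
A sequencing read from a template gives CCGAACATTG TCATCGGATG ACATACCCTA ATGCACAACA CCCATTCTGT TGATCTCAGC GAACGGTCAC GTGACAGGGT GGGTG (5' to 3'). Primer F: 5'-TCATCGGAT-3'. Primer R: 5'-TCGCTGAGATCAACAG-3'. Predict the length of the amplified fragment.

52 bp

The forward primer matches the template at positions 11–19.
Taking the reverse complement of TCGCTGAGATCAACAG gives CTGTTGATCTCAGCGA, found at positions 47–62 on the template; the primer anneals here to the top strand with its 3' end pointing upstream.
Product length = (reverse-primer end) − (forward-primer start) + 1 = 62 − 11 + 1 = 52 bp.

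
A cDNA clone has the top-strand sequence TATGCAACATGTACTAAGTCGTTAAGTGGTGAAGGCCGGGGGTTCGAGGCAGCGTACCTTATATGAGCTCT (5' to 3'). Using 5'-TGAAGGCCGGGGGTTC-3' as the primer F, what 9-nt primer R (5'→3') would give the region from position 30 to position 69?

The product's 3' end on the top strand is position 69.
The reverse primer anneals to the top strand over positions 61–69, i.e. to ATATGAGCT.
Its sequence written 5'→3' is the reverse complement: AGCTCATAT.

5'-AGCTCATAT-3'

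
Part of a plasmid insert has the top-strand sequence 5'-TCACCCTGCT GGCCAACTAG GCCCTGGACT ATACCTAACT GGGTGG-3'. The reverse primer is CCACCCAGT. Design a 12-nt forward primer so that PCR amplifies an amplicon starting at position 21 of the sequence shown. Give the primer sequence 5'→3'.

The reverse primer's reverse complement ACTGGGTGG matches the template at positions 38–46; the product starts at position 21.
The forward primer is identical to the top strand over positions 21–32: GCCCTGGACTAT.

5'-GCCCTGGACTAT-3'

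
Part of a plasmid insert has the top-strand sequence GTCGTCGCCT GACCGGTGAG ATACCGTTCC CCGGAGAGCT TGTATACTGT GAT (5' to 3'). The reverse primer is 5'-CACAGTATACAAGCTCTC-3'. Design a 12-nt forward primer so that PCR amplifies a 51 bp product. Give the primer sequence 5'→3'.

5'-GTCGTCGCCTGA-3'

The reverse primer's reverse complement GAGAGCTTGTATACTGTG matches the template at positions 34–51, so the product ends at position 51.
A 51 bp product then starts at position 51 − 51 + 1 = 1.
The forward primer is identical to the top strand there: GTCGTCGCCTGA.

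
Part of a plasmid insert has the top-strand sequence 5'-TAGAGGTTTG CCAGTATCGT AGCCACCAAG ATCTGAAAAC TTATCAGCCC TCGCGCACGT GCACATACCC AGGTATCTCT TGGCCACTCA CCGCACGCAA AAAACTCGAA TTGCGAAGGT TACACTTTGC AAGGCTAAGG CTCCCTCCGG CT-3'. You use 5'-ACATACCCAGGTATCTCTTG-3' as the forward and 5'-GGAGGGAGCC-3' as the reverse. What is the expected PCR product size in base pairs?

86 bp

Scanning the template, ACATACCCAGGTATCTCTTG occurs at positions 63–82; this primer anneals to the bottom strand there with its 3' end pointing downstream.
Taking the reverse complement of GGAGGGAGCC gives GGCTCCCTCC, found at positions 139–148 on the template; the primer anneals here to the top strand with its 3' end pointing upstream.
Product length = (reverse-primer end) − (forward-primer start) + 1 = 148 − 63 + 1 = 86 bp.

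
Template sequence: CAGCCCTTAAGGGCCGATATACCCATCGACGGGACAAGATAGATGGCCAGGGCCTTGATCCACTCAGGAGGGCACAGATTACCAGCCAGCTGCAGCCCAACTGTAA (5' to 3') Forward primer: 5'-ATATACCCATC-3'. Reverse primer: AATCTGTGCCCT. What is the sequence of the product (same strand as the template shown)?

5'-ATATACCCATCGACGGGACAAGATAGATGGCCAGGGCCTTGATCCACTCAGGAGGGCACAGATT-3'

The forward primer matches the template at positions 17–27.
Reverse complement of the reverse primer: AGGGCACAGATT. This occurs on the top strand at positions 69–80.
The product is the template from position 17 through 80 (64 bp).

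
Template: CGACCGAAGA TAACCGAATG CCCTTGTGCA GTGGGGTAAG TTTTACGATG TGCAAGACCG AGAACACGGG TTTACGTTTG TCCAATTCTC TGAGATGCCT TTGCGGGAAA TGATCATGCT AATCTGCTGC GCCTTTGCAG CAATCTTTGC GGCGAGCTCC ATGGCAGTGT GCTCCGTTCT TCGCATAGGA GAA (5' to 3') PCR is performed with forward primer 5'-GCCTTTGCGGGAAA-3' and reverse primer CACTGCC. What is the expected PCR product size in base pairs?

Forward primer GCCTTTGCGGGAAA is found on the top strand at positions 97–110.
Taking the reverse complement of CACTGCC gives GGCAGTG, found at positions 163–169 on the template; the primer anneals here to the top strand with its 3' end pointing upstream.
Amplicon spans positions 97–169: 73 bp.

73 bp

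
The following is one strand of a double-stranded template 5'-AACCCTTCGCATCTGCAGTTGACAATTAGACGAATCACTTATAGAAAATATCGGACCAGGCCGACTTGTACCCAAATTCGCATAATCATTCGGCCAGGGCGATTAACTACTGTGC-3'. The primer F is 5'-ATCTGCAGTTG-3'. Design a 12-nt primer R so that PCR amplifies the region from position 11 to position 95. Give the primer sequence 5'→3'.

5'-GGCCGAATGATT-3'

The product's 3' end on the top strand is position 95.
The reverse primer anneals to the top strand over positions 84–95, i.e. to AATCATTCGGCC.
Its sequence written 5'→3' is the reverse complement: GGCCGAATGATT.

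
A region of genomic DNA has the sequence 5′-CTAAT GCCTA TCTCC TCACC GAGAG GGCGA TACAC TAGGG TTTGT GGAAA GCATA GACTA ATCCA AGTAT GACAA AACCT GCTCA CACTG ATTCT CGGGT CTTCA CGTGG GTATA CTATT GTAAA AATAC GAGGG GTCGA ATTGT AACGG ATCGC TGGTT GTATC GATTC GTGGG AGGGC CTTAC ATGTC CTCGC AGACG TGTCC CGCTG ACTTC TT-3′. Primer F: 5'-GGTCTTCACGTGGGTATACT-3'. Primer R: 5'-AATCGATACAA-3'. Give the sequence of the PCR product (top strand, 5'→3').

Forward primer GGTCTTCACGTGGGTATACT is found on the top strand at positions 98–117.
The reverse primer's reverse complement is TTGTATCGATT, which matches the template at positions 159–169.
The product is the template from position 98 through 169 (72 bp).

5'-GGTCTTCACGTGGGTATACTATTGTAAAAATACGAGGGGTCGAATTGTAACGGATCGCTGGTTGTATCGATT-3'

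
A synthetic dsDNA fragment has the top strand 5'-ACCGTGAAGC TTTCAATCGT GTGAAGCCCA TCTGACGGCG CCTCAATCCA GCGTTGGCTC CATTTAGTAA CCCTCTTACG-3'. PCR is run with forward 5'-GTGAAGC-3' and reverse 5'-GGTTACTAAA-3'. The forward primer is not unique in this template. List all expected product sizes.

69 bp, 52 bp

The forward primer GTGAAGC matches the top strand at positions 4–10, 21–27.
The reverse primer's reverse complement is TTTAGTAACC, matching at positions 63–72.
Each forward site pairs with the reverse site to give a product ending at position 72: sizes 69, 52 bp.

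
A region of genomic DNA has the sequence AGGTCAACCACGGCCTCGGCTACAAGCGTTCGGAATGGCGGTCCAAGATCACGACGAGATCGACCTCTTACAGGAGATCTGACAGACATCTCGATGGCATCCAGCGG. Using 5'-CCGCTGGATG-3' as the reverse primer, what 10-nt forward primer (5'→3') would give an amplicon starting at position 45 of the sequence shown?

The reverse primer's reverse complement CATCCAGCGG matches the template at positions 98–107; the product starts at position 45.
The forward primer is identical to the top strand over positions 45–54: AAGATCACGA.

5'-AAGATCACGA-3'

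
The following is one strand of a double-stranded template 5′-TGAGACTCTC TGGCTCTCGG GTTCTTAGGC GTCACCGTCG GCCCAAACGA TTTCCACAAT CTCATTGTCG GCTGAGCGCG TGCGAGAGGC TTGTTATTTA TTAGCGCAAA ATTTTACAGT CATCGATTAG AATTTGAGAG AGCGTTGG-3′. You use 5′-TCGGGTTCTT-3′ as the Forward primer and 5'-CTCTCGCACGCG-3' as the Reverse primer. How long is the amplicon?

72 bp

Scanning the template, TCGGGTTCTT occurs at positions 17–26; this primer anneals to the bottom strand there with its 3' end pointing downstream.
Taking the reverse complement of CTCTCGCACGCG gives CGCGTGCGAGAG, found at positions 77–88 on the template; the primer anneals here to the top strand with its 3' end pointing upstream.
Product length = (reverse-primer end) − (forward-primer start) + 1 = 88 − 17 + 1 = 72 bp.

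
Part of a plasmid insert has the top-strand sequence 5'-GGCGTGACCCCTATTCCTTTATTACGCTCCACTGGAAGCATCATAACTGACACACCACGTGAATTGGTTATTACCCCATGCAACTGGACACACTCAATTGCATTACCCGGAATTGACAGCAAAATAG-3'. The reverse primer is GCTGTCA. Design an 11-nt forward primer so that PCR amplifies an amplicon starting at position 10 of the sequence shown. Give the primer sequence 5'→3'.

5'-CCTATTCCTTT-3'

The reverse primer's reverse complement TGACAGC matches the template at positions 114–120; the product starts at position 10.
The forward primer is identical to the top strand over positions 10–20: CCTATTCCTTT.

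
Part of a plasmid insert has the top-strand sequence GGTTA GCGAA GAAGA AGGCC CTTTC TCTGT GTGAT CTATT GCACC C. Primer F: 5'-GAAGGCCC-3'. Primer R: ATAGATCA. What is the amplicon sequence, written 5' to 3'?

5'-GAAGGCCCTTTCTCTGTGTGATCTAT-3'

The forward primer matches the template at positions 14–21.
The reverse primer's reverse complement is TGATCTAT, which matches the template at positions 32–39.
The product is the template from position 14 through 39 (26 bp).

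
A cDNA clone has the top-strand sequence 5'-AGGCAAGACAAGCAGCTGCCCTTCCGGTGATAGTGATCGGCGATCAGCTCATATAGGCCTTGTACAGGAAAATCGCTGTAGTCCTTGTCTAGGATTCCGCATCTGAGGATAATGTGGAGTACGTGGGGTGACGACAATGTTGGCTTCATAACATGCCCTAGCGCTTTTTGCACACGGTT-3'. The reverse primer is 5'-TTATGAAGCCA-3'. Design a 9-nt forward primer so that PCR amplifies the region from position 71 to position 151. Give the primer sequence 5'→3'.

5'-AATCGCTGT-3'

The reverse primer's reverse complement TGGCTTCATAA matches the template at positions 141–151; the product starts at position 71.
The forward primer is identical to the top strand over positions 71–79: AATCGCTGT.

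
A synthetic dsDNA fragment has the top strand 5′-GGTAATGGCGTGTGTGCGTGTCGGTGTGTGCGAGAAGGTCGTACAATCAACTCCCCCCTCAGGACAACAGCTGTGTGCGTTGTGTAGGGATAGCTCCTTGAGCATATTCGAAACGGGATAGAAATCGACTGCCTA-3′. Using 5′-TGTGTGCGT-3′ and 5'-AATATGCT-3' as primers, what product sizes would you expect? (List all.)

The forward primer TGTGTGCGT matches the top strand at positions 11–19, 72–80.
The reverse primer's reverse complement is AGCATATT, matching at positions 101–108.
Each forward site pairs with the reverse site to give a product ending at position 108: sizes 98, 37 bp.

98 bp, 37 bp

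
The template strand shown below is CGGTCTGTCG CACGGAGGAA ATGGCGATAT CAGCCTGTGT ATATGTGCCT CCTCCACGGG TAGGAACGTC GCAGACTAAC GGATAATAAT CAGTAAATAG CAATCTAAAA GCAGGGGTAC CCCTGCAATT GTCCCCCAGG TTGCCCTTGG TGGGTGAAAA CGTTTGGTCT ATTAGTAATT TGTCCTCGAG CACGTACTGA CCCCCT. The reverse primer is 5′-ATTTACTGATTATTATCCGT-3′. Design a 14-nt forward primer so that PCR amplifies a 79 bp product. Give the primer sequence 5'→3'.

5'-AATGGCGATATCAG-3'

The reverse primer's reverse complement ACGGATAATAATCAGTAAAT matches the template at positions 79–98, so the product ends at position 98.
A 79 bp product then starts at position 98 − 79 + 1 = 20.
The forward primer is identical to the top strand there: AATGGCGATATCAG.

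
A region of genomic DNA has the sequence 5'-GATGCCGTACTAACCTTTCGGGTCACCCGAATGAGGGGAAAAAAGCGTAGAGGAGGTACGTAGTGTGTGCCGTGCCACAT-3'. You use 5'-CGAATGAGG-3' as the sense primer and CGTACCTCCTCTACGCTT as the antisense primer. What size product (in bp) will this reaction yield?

33 bp

Scanning the template, CGAATGAGG occurs at positions 28–36; this primer anneals to the bottom strand there with its 3' end pointing downstream.
Reverse complement of the reverse primer: AAGCGTAGAGGAGGTACG. This occurs on the top strand at positions 43–60.
Product length = (reverse-primer end) − (forward-primer start) + 1 = 60 − 28 + 1 = 33 bp.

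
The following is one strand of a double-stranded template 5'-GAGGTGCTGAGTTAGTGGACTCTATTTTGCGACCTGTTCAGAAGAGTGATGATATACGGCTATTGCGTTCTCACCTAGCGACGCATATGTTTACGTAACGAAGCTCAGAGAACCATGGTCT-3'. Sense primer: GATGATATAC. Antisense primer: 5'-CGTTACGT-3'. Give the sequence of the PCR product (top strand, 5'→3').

5'-GATGATATACGGCTATTGCGTTCTCACCTAGCGACGCATATGTTTACGTAACG-3'

Scanning the template, GATGATATAC occurs at positions 48–57; this primer anneals to the bottom strand there with its 3' end pointing downstream.
The reverse primer's reverse complement is ACGTAACG, which matches the template at positions 93–100.
The product is the template from position 48 through 100 (53 bp).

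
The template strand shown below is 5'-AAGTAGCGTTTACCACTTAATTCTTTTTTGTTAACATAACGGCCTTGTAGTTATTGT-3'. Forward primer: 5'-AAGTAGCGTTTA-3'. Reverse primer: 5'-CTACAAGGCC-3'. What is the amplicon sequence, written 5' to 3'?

Forward primer AAGTAGCGTTTA is found on the top strand at positions 1–12.
Taking the reverse complement of CTACAAGGCC gives GGCCTTGTAG, found at positions 41–50 on the template; the primer anneals here to the top strand with its 3' end pointing upstream.
The product is the template from position 1 through 50 (50 bp).

5'-AAGTAGCGTTTACCACTTAATTCTTTTTTGTTAACATAACGGCCTTGTAG-3'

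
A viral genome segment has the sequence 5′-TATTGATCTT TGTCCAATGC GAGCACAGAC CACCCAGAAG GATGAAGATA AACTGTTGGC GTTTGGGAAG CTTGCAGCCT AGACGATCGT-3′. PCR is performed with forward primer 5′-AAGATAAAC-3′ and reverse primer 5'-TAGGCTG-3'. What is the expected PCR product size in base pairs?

The forward primer matches the template at positions 45–53.
The reverse primer's reverse complement is CAGCCTA, which matches the template at positions 75–81.
Amplicon spans positions 45–81: 37 bp.

37 bp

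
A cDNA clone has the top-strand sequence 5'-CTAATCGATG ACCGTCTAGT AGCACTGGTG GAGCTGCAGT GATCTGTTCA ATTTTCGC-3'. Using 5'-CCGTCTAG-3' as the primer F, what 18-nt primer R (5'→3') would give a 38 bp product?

5'-GAACAGATCACTGCAGCT-3'

The forward primer binds at positions 12–19, so a 38 bp product ends at position 12 + 38 − 1 = 49.
The reverse primer anneals to the top strand over positions 32–49, i.e. to AGCTGCAGTGATCTGTTC.
Its sequence written 5'→3' is the reverse complement: GAACAGATCACTGCAGCT.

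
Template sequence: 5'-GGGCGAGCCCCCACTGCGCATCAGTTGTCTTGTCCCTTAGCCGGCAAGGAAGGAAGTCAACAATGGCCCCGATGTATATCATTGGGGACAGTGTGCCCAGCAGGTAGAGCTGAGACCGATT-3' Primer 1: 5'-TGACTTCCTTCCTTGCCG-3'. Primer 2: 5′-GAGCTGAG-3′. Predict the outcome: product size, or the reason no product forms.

Primer 1 (TGACTTCCTTCCTTGCCG) has reverse complement CGGCAAGGAAGGAAGTCA, which matches the top strand at positions 42–59; primer 1 anneals to the top strand there with its 3' end pointing upstream toward position 42.
Primer 2 (GAGCTGAG) matches the top strand directly at positions 107–114; it anneals to the bottom strand with its 3' end pointing downstream toward position 114.
The 3' ends diverge (primer 1 extends toward position 1, primer 2 toward position 121), so the primers never converge on a shared product.

No product — the primers' 3' ends point away from each other.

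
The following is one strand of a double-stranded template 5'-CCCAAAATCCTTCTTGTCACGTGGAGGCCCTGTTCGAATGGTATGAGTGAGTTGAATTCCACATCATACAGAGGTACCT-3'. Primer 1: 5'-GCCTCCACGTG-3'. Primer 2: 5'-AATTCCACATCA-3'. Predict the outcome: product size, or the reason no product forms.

Primer 1 (GCCTCCACGTG) has reverse complement CACGTGGAGGC, which matches the top strand at positions 18–28; primer 1 anneals to the top strand there with its 3' end pointing upstream toward position 18.
Primer 2 (AATTCCACATCA) matches the top strand directly at positions 55–66; it anneals to the bottom strand with its 3' end pointing downstream toward position 66.
The 3' ends diverge (primer 1 extends toward position 1, primer 2 toward position 79), so the primers never converge on a shared product.

No product — the primers' 3' ends point away from each other.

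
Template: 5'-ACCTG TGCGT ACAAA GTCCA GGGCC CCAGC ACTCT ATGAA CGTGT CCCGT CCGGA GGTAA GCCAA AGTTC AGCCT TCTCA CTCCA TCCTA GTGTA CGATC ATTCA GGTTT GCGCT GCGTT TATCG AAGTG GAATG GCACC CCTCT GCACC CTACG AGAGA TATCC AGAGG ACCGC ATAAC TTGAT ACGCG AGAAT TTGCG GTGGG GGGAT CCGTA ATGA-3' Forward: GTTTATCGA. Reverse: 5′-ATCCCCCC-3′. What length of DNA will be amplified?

93 bp

Scanning the template, GTTTATCGA occurs at positions 118–126; this primer anneals to the bottom strand there with its 3' end pointing downstream.
The reverse primer's reverse complement is GGGGGGAT, which matches the template at positions 203–210.
The product runs from position 118 to position 210, so its length is 210 − 118 + 1 = 93 bp.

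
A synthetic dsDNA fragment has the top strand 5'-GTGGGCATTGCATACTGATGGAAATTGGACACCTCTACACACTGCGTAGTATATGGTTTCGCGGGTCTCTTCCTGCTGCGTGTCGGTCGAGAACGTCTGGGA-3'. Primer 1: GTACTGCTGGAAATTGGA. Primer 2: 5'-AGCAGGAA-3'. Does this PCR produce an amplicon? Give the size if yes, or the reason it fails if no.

No product — primer 1 has no binding site in the template.

Primer 1 (GTACTGCTGGAAATTGGA) does not match the top strand, and its reverse complement TCCAATTTCCAGCAGTAC does not match either.
With no annealing site for primer 1, no amplification occurs.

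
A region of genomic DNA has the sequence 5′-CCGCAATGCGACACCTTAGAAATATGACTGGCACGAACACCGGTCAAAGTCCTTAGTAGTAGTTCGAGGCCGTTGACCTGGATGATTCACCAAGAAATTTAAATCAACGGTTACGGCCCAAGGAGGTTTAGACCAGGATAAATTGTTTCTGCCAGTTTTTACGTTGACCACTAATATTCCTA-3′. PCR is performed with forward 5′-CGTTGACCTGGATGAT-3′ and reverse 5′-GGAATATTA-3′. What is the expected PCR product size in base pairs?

110 bp

Forward primer CGTTGACCTGGATGAT is found on the top strand at positions 71–86.
Reverse complement of the reverse primer: TAATATTCC. This occurs on the top strand at positions 172–180.
Amplicon spans positions 71–180: 110 bp.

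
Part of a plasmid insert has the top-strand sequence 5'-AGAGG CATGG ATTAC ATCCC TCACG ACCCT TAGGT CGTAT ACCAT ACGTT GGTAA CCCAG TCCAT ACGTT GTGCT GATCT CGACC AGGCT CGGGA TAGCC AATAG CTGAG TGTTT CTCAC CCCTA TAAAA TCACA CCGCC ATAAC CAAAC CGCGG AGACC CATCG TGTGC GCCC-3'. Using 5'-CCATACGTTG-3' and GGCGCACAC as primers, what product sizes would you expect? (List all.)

The forward primer CCATACGTTG matches the top strand at positions 42–51, 62–71.
The reverse primer's reverse complement is GTGTGCGCC, matching at positions 165–173.
Each forward site pairs with the reverse site to give a product ending at position 173: sizes 132, 112 bp.

132 bp, 112 bp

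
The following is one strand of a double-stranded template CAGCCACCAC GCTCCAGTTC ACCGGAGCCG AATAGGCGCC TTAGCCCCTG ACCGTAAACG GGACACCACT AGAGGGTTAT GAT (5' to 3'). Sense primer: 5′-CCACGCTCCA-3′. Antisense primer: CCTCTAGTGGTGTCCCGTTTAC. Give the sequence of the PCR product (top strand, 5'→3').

Scanning the template, CCACGCTCCA occurs at positions 7–16; this primer anneals to the bottom strand there with its 3' end pointing downstream.
Taking the reverse complement of CCTCTAGTGGTGTCCCGTTTAC gives GTAAACGGGACACCACTAGAGG, found at positions 54–75 on the template; the primer anneals here to the top strand with its 3' end pointing upstream.
The product is the template from position 7 through 75 (69 bp).

5'-CCACGCTCCAGTTCACCGGAGCCGAATAGGCGCCTTAGCCCCTGACCGTAAACGGGACACCACTAGAGG-3'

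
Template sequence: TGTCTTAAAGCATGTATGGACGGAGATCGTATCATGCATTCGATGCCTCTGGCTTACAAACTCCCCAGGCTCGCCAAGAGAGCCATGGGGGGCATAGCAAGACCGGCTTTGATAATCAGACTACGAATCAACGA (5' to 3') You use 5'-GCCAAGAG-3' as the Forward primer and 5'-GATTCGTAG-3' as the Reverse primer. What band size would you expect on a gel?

The forward primer matches the template at positions 73–80.
Taking the reverse complement of GATTCGTAG gives CTACGAATC, found at positions 121–129 on the template; the primer anneals here to the top strand with its 3' end pointing upstream.
Product length = (reverse-primer end) − (forward-primer start) + 1 = 129 − 73 + 1 = 57 bp.

57 bp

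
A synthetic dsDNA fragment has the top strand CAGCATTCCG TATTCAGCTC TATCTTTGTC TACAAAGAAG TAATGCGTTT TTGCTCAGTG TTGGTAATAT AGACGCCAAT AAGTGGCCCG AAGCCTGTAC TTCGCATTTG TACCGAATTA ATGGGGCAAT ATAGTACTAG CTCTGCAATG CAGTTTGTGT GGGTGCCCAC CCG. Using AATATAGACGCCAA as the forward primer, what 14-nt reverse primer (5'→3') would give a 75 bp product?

5'-CTAGTACTATATTG-3'

The forward primer binds at positions 66–79, so a 75 bp product ends at position 66 + 75 − 1 = 140.
The reverse primer anneals to the top strand over positions 127–140, i.e. to CAATATAGTACTAG.
Its sequence written 5'→3' is the reverse complement: CTAGTACTATATTG.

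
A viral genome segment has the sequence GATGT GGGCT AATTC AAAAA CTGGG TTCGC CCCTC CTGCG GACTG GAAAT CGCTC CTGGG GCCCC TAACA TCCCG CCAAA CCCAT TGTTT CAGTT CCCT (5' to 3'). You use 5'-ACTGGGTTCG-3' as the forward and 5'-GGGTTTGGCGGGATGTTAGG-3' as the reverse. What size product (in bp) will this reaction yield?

64 bp

The forward primer matches the template at positions 20–29.
The reverse primer's reverse complement is CCTAACATCCCGCCAAACCC, which matches the template at positions 64–83.
The product runs from position 20 to position 83, so its length is 83 − 20 + 1 = 64 bp.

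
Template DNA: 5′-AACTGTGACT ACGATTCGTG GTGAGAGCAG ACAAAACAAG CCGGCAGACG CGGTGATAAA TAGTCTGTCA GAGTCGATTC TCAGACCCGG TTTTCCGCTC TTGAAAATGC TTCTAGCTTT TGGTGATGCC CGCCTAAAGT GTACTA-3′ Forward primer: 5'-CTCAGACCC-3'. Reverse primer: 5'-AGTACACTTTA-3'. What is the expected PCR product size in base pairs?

The forward primer matches the template at positions 80–88.
The reverse primer's reverse complement is TAAAGTGTACT, which matches the template at positions 135–145.
Amplicon spans positions 80–145: 66 bp.

66 bp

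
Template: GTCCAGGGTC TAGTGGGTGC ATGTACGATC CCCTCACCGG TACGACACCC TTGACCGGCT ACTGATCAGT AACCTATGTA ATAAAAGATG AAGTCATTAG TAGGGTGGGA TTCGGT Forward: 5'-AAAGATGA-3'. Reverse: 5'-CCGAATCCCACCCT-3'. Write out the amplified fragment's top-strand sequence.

5'-AAAGATGAAGTCATTAGTAGGGTGGGATTCGG-3'

Forward primer AAAGATGA is found on the top strand at positions 84–91.
The reverse primer's reverse complement is AGGGTGGGATTCGG, which matches the template at positions 102–115.
The product is the template from position 84 through 115 (32 bp).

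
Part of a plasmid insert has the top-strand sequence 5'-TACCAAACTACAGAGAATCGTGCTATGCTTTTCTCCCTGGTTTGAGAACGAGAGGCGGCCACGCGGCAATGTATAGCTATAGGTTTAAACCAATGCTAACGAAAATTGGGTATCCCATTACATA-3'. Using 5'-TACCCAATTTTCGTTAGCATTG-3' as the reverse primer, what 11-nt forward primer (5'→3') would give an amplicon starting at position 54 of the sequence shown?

5'-GGCGGCCACGC-3'

The reverse primer's reverse complement CAATGCTAACGAAAATTGGGTA matches the template at positions 91–112; the product starts at position 54.
The forward primer is identical to the top strand over positions 54–64: GGCGGCCACGC.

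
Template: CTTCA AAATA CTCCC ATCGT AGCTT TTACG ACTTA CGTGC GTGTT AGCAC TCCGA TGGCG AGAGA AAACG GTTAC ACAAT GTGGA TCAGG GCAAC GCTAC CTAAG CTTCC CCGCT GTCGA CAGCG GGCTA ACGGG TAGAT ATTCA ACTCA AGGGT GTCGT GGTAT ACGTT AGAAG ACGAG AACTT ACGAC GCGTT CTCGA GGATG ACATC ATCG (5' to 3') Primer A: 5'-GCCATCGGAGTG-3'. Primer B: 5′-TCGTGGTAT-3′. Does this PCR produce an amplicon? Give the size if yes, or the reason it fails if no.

Primer A (GCCATCGGAGTG) has reverse complement CACTCCGATGGC, which matches the top strand at positions 48–59; primer A anneals to the top strand there with its 3' end pointing upstream toward position 48.
Primer B (TCGTGGTAT) matches the top strand directly at positions 157–165; it anneals to the bottom strand with its 3' end pointing downstream toward position 165.
The 3' ends diverge (primer A extends toward position 1, primer B toward position 214), so the primers never converge on a shared product.

No product — the primers' 3' ends point away from each other.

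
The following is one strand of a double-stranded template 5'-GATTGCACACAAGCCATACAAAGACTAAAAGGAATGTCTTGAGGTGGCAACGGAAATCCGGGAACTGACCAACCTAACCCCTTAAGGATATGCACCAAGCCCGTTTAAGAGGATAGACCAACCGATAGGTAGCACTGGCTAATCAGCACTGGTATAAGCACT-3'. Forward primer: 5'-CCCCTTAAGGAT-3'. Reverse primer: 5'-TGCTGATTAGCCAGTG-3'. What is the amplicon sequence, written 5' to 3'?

The forward primer matches the template at positions 78–89.
Taking the reverse complement of TGCTGATTAGCCAGTG gives CACTGGCTAATCAGCA, found at positions 133–148 on the template; the primer anneals here to the top strand with its 3' end pointing upstream.
The product is the template from position 78 through 148 (71 bp).

5'-CCCCTTAAGGATATGCACCAAGCCCGTTTAAGAGGATAGACCAACCGATAGGTAGCACTGGCTAATCAGCA-3'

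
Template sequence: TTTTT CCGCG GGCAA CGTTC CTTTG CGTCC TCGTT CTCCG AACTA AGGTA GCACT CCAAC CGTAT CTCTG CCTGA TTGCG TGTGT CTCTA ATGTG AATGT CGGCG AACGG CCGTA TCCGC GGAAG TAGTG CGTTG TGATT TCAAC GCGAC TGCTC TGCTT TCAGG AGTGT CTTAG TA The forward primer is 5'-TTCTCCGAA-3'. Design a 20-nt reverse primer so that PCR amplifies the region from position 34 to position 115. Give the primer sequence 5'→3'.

The product's 3' end on the top strand is position 115.
The reverse primer anneals to the top strand over positions 96–115, i.e. to AATGTCGGCGAACGGCCGTA.
Its sequence written 5'→3' is the reverse complement: TACGGCCGTTCGCCGACATT.

5'-TACGGCCGTTCGCCGACATT-3'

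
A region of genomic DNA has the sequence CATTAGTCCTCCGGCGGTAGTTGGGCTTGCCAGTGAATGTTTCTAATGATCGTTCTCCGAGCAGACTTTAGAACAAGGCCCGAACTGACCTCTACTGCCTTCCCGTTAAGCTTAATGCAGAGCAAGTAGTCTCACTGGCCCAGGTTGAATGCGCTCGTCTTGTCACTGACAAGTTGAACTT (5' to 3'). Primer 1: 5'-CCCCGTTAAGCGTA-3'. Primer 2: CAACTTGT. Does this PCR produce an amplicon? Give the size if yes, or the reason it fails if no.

No product — primer 1 has no binding site in the template.

Primer 1 (CCCCGTTAAGCGTA) does not match the top strand, and its reverse complement TACGCTTAACGGGG does not match either.
With no annealing site for primer 1, no amplification occurs.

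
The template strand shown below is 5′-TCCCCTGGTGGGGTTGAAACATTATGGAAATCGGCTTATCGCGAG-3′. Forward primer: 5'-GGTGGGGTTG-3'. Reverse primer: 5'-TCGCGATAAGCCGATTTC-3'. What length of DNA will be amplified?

The forward primer matches the template at positions 7–16.
The reverse primer's reverse complement is GAAATCGGCTTATCGCGA, which matches the template at positions 27–44.
Product length = (reverse-primer end) − (forward-primer start) + 1 = 44 − 7 + 1 = 38 bp.

38 bp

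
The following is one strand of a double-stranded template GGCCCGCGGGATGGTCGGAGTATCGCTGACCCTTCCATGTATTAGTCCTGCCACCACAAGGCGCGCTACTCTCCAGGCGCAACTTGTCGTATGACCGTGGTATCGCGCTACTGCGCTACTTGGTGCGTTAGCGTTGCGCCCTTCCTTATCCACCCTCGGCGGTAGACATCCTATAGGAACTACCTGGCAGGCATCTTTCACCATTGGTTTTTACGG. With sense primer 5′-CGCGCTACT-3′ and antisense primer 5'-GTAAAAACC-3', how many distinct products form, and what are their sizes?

Two products: 153 bp, 111 bp

The forward primer CGCGCTACT matches the top strand at positions 62–70, 104–112.
The reverse primer's reverse complement is GGTTTTTAC, matching at positions 206–214.
Each forward site pairs with the reverse site to give a product ending at position 214: sizes 153, 111 bp.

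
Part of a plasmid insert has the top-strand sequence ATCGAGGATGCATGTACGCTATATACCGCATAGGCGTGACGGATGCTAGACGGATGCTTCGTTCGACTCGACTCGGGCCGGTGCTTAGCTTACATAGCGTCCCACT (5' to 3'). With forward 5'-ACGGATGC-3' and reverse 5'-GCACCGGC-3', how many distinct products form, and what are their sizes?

The forward primer ACGGATGC matches the top strand at positions 39–46, 50–57.
The reverse primer's reverse complement is GCCGGTGC, matching at positions 77–84.
Each forward site pairs with the reverse site to give a product ending at position 84: sizes 46, 35 bp.

Two products: 46 bp, 35 bp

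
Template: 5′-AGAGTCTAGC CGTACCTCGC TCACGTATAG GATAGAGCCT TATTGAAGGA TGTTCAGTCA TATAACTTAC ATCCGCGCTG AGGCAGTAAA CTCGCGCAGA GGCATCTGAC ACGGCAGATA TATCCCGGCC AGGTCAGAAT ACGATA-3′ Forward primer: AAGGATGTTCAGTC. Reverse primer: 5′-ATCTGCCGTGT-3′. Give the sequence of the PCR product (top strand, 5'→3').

5'-AAGGATGTTCAGTCATATAACTTACATCCGCGCTGAGGCAGTAAACTCGCGCAGAGGCATCTGACACGGCAGAT-3'

The forward primer matches the template at positions 46–59.
The reverse primer's reverse complement is ACACGGCAGAT, which matches the template at positions 109–119.
The product is the template from position 46 through 119 (74 bp).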